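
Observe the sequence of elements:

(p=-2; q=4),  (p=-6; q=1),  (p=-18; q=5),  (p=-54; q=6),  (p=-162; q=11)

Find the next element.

P goes -2, -6, -18, -54, -162 → -486 (×3 each step).
Q goes 4, 1, 5, 6, 11 → 17 (each term is the sum of the two before it).
So the next element is (p=-486; q=17).

(p=-486; q=17)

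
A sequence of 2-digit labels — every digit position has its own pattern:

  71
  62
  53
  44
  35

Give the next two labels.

First digit: −1 each step, mod 10; 7, 6, 5, 4, 3 → 2 → 1.
Second digit: +1 each step, mod 10, so 1, 2, 3, 4, 5 → 6 → 7.
So the next two labels are 26 and 17.

26, 17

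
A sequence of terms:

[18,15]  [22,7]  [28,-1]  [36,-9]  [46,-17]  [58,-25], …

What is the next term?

[72,-33]

For the first slot, differences are 4, 6, 8, … (increasing by 2 each time): 18, 22, 28, 36, 46, 58 → 72.
Second slot: 15, 7, -1, -9, -17, -25 → -33 (−8 each step).
So the next term is [72,-33].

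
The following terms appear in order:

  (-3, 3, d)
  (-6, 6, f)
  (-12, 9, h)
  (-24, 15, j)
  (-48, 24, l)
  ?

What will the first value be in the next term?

First value: ×2 each step; -3, -6, -12, -24, -48 → -96.
Second value: 3, 6, 9, 15, 24 → 39 (each term is the sum of the two before it).
Letter — letters move forward 2 places in the alphabet: d, f, h, j, l → n.

-96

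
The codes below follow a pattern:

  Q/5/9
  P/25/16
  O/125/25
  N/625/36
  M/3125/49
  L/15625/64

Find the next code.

Letter — letters move back 1 place in the alphabet: Q, P, O, N, M, L → K.
Second component: 5, 25, 125, 625, 3125, 15625 → 78125 (×5 each step).
Third component: 9, 16, 25, 36, 49, 64 → 81 (perfect squares: 3², 4², 5², …).
Putting it together: K/78125/81.

K/78125/81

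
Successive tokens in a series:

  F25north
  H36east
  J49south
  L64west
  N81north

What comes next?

For the letter, letters move forward 2 places in the alphabet: F, H, J, L, N → P.
Second component goes 25, 36, 49, 64, 81 → 100 (perfect squares: 5², 6², 7², …).
Direction: north, east, south, west, north → east (repeats north → east → south → west).
Combining the parts gives P100east.

P100east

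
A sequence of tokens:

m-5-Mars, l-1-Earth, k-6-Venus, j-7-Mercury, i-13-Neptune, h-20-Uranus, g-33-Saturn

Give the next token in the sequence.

f-53-Jupiter

Letter: m, l, k, j, i, h, g → f (letters move back 1 place in the alphabet).
Second component: 5, 1, 6, 7, 13, 20, 33 → 53 (each term is the sum of the two before it).
Planet — runs backward through the planets Mercury→Neptune: Mars, Earth, Venus, Mercury, Neptune, Uranus, Saturn → Jupiter.
Putting it together: f-53-Jupiter.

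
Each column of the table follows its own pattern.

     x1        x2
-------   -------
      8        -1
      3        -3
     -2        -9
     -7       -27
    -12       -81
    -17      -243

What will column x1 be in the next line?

-22

Column x1: 8, 3, -2, -7, -12, -17 → -22 (−5 each step).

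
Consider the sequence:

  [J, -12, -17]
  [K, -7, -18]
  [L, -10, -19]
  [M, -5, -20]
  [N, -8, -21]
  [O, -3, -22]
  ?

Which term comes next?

Letter — letters move forward 1 place in the alphabet: J, K, L, M, N, O → P.
Second part goes -12, -7, -10, -5, -8, -3 → -6 (alternating steps +5, −3, +5, −3, …).
Third part goes -17, -18, -19, -20, -21, -22 → -23 (−1 each step).
Combining the parts gives [P, -6, -23].

[P, -6, -23]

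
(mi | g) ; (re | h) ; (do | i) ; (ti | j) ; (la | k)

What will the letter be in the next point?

l

For the note, runs backward through the solfège scale do→ti: mi, re, do, ti, la → sol.
Letter: letters move forward 1 place in the alphabet; g, h, i, j, k → l.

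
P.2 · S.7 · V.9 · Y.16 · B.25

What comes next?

Letter — letters move forward 3 places in the alphabet, wrapping Z→A: P, S, V, Y, B → E.
Second component — each term is the sum of the two before it: 2, 7, 9, 16, 25 → 41.
Combining the parts gives E.41.

E.41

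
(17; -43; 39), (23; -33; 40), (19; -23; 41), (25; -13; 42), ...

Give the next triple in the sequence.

(21; -3; 43)

For the first entry, alternating steps +6, −4, +6, −4, …: 17, 23, 19, 25 → 21.
Second entry: +10 each step, so -43, -33, -23, -13 → -3.
Third entry goes 39, 40, 41, 42 → 43 (+1 each step).
Putting it together: (21; -3; 43).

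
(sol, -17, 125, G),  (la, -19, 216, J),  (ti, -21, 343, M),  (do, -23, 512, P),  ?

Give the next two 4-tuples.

For the note, runs through the solfège scale do→ti: sol, la, ti, do → re → mi.
Second component: −2 each step, so -17, -19, -21, -23 → -25 → -27.
Third component: perfect cubes: 5³, 6³, 7³, …; 125, 216, 343, 512 → 729 → 1000.
Letter: letters move forward 3 places in the alphabet; G, J, M, P → S → V.
So the next two 4-tuples are (re, -25, 729, S) and (mi, -27, 1000, V).

(re, -25, 729, S), (mi, -27, 1000, V)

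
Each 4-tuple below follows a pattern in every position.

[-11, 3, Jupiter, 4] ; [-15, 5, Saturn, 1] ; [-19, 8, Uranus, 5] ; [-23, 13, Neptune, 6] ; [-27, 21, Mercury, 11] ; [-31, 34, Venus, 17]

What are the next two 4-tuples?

[-35, 55, Earth, 28], [-39, 89, Mars, 45]

First coordinate: -11, -15, -19, -23, -27, -31 → -35 → -39 (−4 each step).
Second coordinate goes 3, 5, 8, 13, 21, 34 → 55 → 89 (each term is the sum of the two before it).
For the planet, runs through the planets Mercury→Neptune: Jupiter, Saturn, Uranus, Neptune, Mercury, Venus → Earth → Mars.
Fourth coordinate — each term is the sum of the two before it: 4, 1, 5, 6, 11, 17 → 28 → 45.
So the next two 4-tuples are [-35, 55, Earth, 28] and [-39, 89, Mars, 45].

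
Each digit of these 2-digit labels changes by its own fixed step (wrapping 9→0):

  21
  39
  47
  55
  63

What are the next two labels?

71, 89

First digit — +1 each step, mod 10: 2, 3, 4, 5, 6 → 7 → 8.
For the second digit, −2 each step, mod 10: 1, 9, 7, 5, 3 → 1 → 9.
Putting the parts together: 71 and then 89.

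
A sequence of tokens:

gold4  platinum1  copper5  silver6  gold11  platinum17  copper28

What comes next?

Metal: gold, platinum, copper, silver, gold, platinum, copper → silver (repeats gold → platinum → copper → silver).
Second component: 4, 1, 5, 6, 11, 17, 28 → 45 (each term is the sum of the two before it).
Putting it together: silver45.

silver45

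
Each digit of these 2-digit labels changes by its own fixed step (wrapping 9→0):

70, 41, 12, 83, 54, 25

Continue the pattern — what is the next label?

96

First digit: −3 each step, mod 10, so 7, 4, 1, 8, 5, 2 → 9.
Second digit: +1 each step, mod 10, so 0, 1, 2, 3, 4, 5 → 6.
Combining the parts gives 96.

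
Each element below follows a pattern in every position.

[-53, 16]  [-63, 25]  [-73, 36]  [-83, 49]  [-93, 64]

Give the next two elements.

First coordinate goes -53, -63, -73, -83, -93 → -103 → -113 (−10 each step).
Second coordinate: perfect squares: 4², 5², 6², …; 16, 25, 36, 49, 64 → 81 → 100.
So the next two elements are [-103, 81] and [-113, 100].

[-103, 81], [-113, 100]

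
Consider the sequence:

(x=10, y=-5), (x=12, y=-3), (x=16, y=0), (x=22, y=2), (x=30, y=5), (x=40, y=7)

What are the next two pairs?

(x=52, y=10), (x=66, y=12)

X: differences are 2, 4, 6, … (increasing by 2 each time), so 10, 12, 16, 22, 30, 40 → 52 → 66.
Y: alternating steps +2, +3, +2, +3, …, so -5, -3, 0, 2, 5, 7 → 10 → 12.
Putting the parts together: (x=52, y=10) and then (x=66, y=12).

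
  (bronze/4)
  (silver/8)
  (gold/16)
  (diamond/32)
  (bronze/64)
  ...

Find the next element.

(silver/128)

For the rank, repeats bronze → silver → gold → diamond: bronze, silver, gold, diamond, bronze → silver.
Second part — ×2 each step: 4, 8, 16, 32, 64 → 128.
Putting it together: (silver/128).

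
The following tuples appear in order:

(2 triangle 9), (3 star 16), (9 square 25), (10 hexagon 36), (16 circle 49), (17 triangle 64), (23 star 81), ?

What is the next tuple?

First component — alternating steps +1, +6, +1, +6, …: 2, 3, 9, 10, 16, 17, 23 → 24.
For the shape, repeats triangle → star → square → hexagon → circle: triangle, star, square, hexagon, circle, triangle, star → square.
Third component — perfect squares: 3², 4², 5², …: 9, 16, 25, 36, 49, 64, 81 → 100.
Putting it together: (24 square 100).

(24 square 100)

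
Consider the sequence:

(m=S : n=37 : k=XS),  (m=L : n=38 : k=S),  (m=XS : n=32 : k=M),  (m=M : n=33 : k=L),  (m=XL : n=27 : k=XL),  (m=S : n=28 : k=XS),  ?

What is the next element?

M: S, L, XS, M, XL, S → L (repeats S → L → XS → M → XL).
N: alternating steps +1, −6, +1, −6, …; 37, 38, 32, 33, 27, 28 → 22.
K: repeats XS → S → M → L → XL; XS, S, M, L, XL, XS → S.
Putting it together: (m=L : n=22 : k=S).

(m=L : n=22 : k=S)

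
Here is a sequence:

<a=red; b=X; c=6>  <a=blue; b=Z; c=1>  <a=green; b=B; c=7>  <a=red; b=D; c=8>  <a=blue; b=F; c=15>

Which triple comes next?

<a=green; b=H; c=23>

A: red, blue, green, red, blue → green (repeats red → blue → green).
For the b, letters move forward 2 places in the alphabet, wrapping Z→A: X, Z, B, D, F → H.
C: 6, 1, 7, 8, 15 → 23 (each term is the sum of the two before it).
Putting it together: <a=green; b=H; c=23>.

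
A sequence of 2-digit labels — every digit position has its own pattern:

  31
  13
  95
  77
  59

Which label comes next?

First digit goes 3, 1, 9, 7, 5 → 3 (−2 each step, mod 10).
For the second digit, +2 each step, mod 10: 1, 3, 5, 7, 9 → 1.
Combining the parts gives 31.

31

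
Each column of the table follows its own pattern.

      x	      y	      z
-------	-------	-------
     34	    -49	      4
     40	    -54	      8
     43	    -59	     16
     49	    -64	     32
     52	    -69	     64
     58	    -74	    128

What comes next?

Column x: 34, 40, 43, 49, 52, 58 → 61 (alternating steps +6, +3, +6, +3, …).
Column y goes -49, -54, -59, -64, -69, -74 → -79 (−5 each step).
For the column z, ×2 each step: 4, 8, 16, 32, 64, 128 → 256.
Putting it together: 61  -79  256.

61  -79  256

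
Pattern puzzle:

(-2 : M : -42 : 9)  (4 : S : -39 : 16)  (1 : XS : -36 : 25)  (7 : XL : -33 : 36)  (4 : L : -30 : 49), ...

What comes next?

(10 : M : -27 : 64)

First slot: -2, 4, 1, 7, 4 → 10 (alternating steps +6, −3, +6, −3, …).
For the size, runs backward through clothing sizes XS→XL: M, S, XS, XL, L → M.
For the third slot, +3 each step: -42, -39, -36, -33, -30 → -27.
Fourth slot: 9, 16, 25, 36, 49 → 64 (perfect squares: 3², 4², 5², …).
Combining the parts gives (10 : M : -27 : 64).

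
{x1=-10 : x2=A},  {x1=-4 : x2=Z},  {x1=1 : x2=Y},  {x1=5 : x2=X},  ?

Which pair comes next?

{x1=8 : x2=W}

X1: differences are 6, 5, 4, … (decreasing by 1 each time); -10, -4, 1, 5 → 8.
X2: letters move back 1 place in the alphabet, wrapping A→Z, so A, Z, Y, X → W.
So the next pair is {x1=8 : x2=W}.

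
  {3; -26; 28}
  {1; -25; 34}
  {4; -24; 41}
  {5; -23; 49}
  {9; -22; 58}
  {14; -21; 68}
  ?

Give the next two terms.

First value: each term is the sum of the two before it; 3, 1, 4, 5, 9, 14 → 23 → 37.
Second value goes -26, -25, -24, -23, -22, -21 → -20 → -19 (+1 each step).
Third value: differences are 6, 7, 8, … (increasing by 1 each time), so 28, 34, 41, 49, 58, 68 → 79 → 91.
Putting the parts together: {23; -20; 79} and then {37; -19; 91}.

{23; -20; 79}, {37; -19; 91}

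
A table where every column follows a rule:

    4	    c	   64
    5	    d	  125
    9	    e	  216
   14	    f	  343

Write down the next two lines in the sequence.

23  g  512; 37  h  729

For the first component, each term is the sum of the two before it: 4, 5, 9, 14 → 23 → 37.
For the letter, letters move forward 1 place in the alphabet: c, d, e, f → g → h.
Third component goes 64, 125, 216, 343 → 512 → 729 (perfect cubes: 4³, 5³, 6³, …).
Putting the parts together: 23  g  512 and then 37  h  729.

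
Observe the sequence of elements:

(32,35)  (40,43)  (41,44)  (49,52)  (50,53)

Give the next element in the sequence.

First value goes 32, 40, 41, 49, 50 → 58 (alternating steps +8, +1, +8, +1, …).
Second value — always 3 more than the first value: 35, 43, 44, 52, 53 → 61.
Putting it together: (58,61).

(58,61)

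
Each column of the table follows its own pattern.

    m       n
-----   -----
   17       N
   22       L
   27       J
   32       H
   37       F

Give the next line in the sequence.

For the column m, +5 each step: 17, 22, 27, 32, 37 → 42.
Column n — letters move back 2 places in the alphabet: N, L, J, H, F → D.
Putting it together: 42  D.

42  D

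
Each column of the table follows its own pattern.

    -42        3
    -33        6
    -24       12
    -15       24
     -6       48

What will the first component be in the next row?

First component: +9 each step; -42, -33, -24, -15, -6 → 3.

3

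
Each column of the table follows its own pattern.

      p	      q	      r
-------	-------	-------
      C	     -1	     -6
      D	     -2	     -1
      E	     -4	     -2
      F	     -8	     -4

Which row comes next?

G  -16  -8

Column p: letters move forward 1 place in the alphabet, so C, D, E, F → G.
Column q — ×2 each step: -1, -2, -4, -8 → -16.
For the column r, always the previous value of the column q: -6, -1, -2, -4 → -8.
Putting it together: G  -16  -8.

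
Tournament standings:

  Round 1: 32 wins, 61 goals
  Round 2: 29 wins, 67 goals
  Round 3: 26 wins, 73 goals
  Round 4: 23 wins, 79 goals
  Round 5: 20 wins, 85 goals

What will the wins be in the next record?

17

For the wins, −3 each step: 32, 29, 26, 23, 20 → 17.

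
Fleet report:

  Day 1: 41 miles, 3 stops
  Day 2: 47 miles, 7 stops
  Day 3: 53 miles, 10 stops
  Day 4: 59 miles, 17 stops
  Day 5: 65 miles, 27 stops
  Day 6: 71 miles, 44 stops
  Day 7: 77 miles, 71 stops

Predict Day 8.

Miles: +6 each step, so 41, 47, 53, 59, 65, 71, 77 → 83.
Stops: each term is the sum of the two before it; 3, 7, 10, 17, 27, 44, 71 → 115.
So the next row is 83 miles, 115 stops.

83 miles, 115 stops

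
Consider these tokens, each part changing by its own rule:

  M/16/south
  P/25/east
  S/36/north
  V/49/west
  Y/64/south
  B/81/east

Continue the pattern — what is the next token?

E/100/north

For the letter, letters move forward 3 places in the alphabet, wrapping Z→A: M, P, S, V, Y, B → E.
Second component — perfect squares: 4², 5², 6², …: 16, 25, 36, 49, 64, 81 → 100.
Direction: repeats south → east → north → west; south, east, north, west, south, east → north.
Putting it together: E/100/north.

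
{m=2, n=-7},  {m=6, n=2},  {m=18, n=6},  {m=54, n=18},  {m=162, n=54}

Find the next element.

M: ×3 each step, so 2, 6, 18, 54, 162 → 486.
N — always the previous value of the m: -7, 2, 6, 18, 54 → 162.
Putting it together: {m=486, n=162}.

{m=486, n=162}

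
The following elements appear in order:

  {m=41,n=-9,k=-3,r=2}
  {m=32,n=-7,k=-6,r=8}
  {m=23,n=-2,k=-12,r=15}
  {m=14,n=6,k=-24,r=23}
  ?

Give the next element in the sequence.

M goes 41, 32, 23, 14 → 5 (−9 each step).
N: differences are 2, 5, 8, … (increasing by 3 each time), so -9, -7, -2, 6 → 17.
K: -3, -6, -12, -24 → -48 (×2 each step).
R: 2, 8, 15, 23 → 32 (differences are 6, 7, 8, … (increasing by 1 each time)).
Putting it together: {m=5,n=17,k=-48,r=32}.

{m=5,n=17,k=-48,r=32}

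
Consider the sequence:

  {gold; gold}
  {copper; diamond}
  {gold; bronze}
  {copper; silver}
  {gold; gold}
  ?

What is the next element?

Metal goes gold, copper, gold, copper, gold → copper (alternates gold ↔ copper).
Rank — repeats gold → diamond → bronze → silver: gold, diamond, bronze, silver, gold → diamond.
So the next element is {copper; diamond}.

{copper; diamond}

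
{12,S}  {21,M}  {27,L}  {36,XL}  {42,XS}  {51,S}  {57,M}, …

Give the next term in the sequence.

{66,L}

First value: 12, 21, 27, 36, 42, 51, 57 → 66 (alternating steps +9, +6, +9, +6, …).
Size goes S, M, L, XL, XS, S, M → L (repeats S → M → L → XL → XS).
Putting it together: {66,L}.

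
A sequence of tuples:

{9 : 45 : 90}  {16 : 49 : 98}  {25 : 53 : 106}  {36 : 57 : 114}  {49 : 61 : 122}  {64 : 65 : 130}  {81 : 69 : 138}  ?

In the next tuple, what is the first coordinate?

First coordinate — perfect squares: 3², 4², 5², …: 9, 16, 25, 36, 49, 64, 81 → 100.

100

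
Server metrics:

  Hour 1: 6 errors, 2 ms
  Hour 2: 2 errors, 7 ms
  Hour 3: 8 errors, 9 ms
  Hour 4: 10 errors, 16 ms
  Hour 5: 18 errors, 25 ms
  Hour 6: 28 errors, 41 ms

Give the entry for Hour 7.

Errors: each term is the sum of the two before it; 6, 2, 8, 10, 18, 28 → 46.
Ms: 2, 7, 9, 16, 25, 41 → 66 (each term is the sum of the two before it).
Putting it together: 46 errors, 66 ms.

46 errors, 66 ms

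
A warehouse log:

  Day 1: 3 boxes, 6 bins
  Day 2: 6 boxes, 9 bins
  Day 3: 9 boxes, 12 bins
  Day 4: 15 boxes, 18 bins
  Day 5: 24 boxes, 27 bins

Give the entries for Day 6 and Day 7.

39 boxes, 42 bins; 63 boxes, 66 bins

Boxes: 3, 6, 9, 15, 24 → 39 → 63 (each term is the sum of the two before it).
Bins: 6, 9, 12, 18, 27 → 42 → 66 (always 3 more than the boxes).
Putting the parts together: 39 boxes, 42 bins and then 63 boxes, 66 bins.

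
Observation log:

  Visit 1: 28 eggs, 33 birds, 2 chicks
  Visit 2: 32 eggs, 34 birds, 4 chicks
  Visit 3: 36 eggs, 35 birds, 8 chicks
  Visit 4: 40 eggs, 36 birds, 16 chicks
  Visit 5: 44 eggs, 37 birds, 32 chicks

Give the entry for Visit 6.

Eggs — +4 each step: 28, 32, 36, 40, 44 → 48.
For the birds, +1 each step: 33, 34, 35, 36, 37 → 38.
Chicks: 2, 4, 8, 16, 32 → 64 (×2 each step).
Combining the parts gives 48 eggs, 38 birds, 64 chicks.

48 eggs, 38 birds, 64 chicks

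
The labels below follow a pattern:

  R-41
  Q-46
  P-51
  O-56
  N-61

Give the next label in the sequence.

Letter: R, Q, P, O, N → M (letters move back 1 place in the alphabet).
Second component: +5 each step, so 41, 46, 51, 56, 61 → 66.
Combining the parts gives M-66.

M-66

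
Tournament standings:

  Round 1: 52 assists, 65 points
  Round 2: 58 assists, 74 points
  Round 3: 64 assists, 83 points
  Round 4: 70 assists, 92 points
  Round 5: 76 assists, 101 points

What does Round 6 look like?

For the assists, +6 each step: 52, 58, 64, 70, 76 → 82.
Points goes 65, 74, 83, 92, 101 → 110 (+9 each step).
Combining the parts gives 82 assists, 110 points.

82 assists, 110 points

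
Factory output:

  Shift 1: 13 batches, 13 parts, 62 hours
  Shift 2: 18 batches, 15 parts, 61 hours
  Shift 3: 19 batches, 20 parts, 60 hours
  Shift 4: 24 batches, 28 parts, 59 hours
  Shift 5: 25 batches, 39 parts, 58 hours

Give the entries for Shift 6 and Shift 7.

30 batches, 53 parts, 57 hours; 31 batches, 70 parts, 56 hours

Batches: alternating steps +5, +1, +5, +1, …; 13, 18, 19, 24, 25 → 30 → 31.
Parts: differences are 2, 5, 8, … (increasing by 3 each time); 13, 15, 20, 28, 39 → 53 → 70.
Hours: −1 each step, so 62, 61, 60, 59, 58 → 57 → 56.
Putting the parts together: 30 batches, 53 parts, 57 hours and then 31 batches, 70 parts, 56 hours.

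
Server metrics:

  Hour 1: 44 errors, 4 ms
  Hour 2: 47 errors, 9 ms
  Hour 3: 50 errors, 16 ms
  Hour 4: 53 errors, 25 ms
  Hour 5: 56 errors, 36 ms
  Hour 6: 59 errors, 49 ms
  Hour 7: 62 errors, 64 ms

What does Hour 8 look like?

For the errors, +3 each step: 44, 47, 50, 53, 56, 59, 62 → 65.
Ms: 4, 9, 16, 25, 36, 49, 64 → 81 (perfect squares: 2², 3², 4², …).
Combining the parts gives 65 errors, 81 ms.

65 errors, 81 ms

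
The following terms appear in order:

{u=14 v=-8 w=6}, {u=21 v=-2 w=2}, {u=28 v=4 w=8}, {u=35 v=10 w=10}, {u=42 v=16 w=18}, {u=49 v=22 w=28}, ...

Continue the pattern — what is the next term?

U goes 14, 21, 28, 35, 42, 49 → 56 (+7 each step).
V: +6 each step, so -8, -2, 4, 10, 16, 22 → 28.
W: 6, 2, 8, 10, 18, 28 → 46 (each term is the sum of the two before it).
Putting it together: {u=56 v=28 w=46}.

{u=56 v=28 w=46}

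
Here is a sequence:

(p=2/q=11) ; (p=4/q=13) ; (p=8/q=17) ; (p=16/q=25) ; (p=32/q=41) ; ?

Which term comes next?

(p=64/q=73)

P: 2, 4, 8, 16, 32 → 64 (×2 each step).
Q — always 9 more than the p: 11, 13, 17, 25, 41 → 73.
Combining the parts gives (p=64/q=73).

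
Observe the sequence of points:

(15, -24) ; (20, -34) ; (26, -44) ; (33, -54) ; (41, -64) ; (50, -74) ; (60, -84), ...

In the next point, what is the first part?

71

First part goes 15, 20, 26, 33, 41, 50, 60 → 71 (differences are 5, 6, 7, … (increasing by 1 each time)).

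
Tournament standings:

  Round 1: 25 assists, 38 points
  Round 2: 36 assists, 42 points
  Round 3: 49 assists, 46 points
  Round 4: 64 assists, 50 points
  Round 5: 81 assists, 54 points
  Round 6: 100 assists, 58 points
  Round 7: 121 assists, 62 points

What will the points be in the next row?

Assists goes 25, 36, 49, 64, 81, 100, 121 → 144 (perfect squares: 5², 6², 7², …).
For the points, +4 each step: 38, 42, 46, 50, 54, 58, 62 → 66.

66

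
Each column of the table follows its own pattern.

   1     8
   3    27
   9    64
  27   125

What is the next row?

First component: 1, 3, 9, 27 → 81 (×3 each step).
Second component — perfect cubes: 2³, 3³, 4³, …: 8, 27, 64, 125 → 216.
Putting it together: 81  216.

81  216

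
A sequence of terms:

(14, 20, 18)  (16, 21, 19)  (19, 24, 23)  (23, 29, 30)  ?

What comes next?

(28, 36, 40)

First component goes 14, 16, 19, 23 → 28 (differences are 2, 3, 4, … (increasing by 1 each time)).
Second component goes 20, 21, 24, 29 → 36 (differences are 1, 3, 5, … (increasing by 2 each time)).
Third component — differences are 1, 4, 7, … (increasing by 3 each time): 18, 19, 23, 30 → 40.
Putting it together: (28, 36, 40).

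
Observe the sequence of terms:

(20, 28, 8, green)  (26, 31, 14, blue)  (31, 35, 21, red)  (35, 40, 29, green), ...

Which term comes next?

First part goes 20, 26, 31, 35 → 38 (differences are 6, 5, 4, … (decreasing by 1 each time)).
Second part goes 28, 31, 35, 40 → 46 (differences are 3, 4, 5, … (increasing by 1 each time)).
Third part — differences are 6, 7, 8, … (increasing by 1 each time): 8, 14, 21, 29 → 38.
Colour — repeats green → blue → red: green, blue, red, green → blue.
So the next term is (38, 46, 38, blue).

(38, 46, 38, blue)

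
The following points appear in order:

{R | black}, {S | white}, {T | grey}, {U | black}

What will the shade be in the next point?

Shade: repeats black → white → grey; black, white, grey, black → white.

white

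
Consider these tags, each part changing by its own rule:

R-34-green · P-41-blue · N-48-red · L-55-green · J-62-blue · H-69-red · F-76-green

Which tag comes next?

D-83-blue

Letter — letters move back 2 places in the alphabet: R, P, N, L, J, H, F → D.
For the second component, +7 each step: 34, 41, 48, 55, 62, 69, 76 → 83.
Colour — repeats green → blue → red: green, blue, red, green, blue, red, green → blue.
Putting it together: D-83-blue.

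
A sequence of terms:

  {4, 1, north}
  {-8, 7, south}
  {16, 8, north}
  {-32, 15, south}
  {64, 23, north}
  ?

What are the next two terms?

First entry goes 4, -8, 16, -32, 64 → -128 → 256 (×(-2) each step).
Second entry goes 1, 7, 8, 15, 23 → 38 → 61 (each term is the sum of the two before it).
For the direction, alternates north ↔ south: north, south, north, south, north → south → north.
Putting the parts together: {-128, 38, south} and then {256, 61, north}.

{-128, 38, south}, {256, 61, north}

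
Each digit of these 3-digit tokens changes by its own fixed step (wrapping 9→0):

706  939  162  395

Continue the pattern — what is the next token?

First digit: +2 each step, mod 10, so 7, 9, 1, 3 → 5.
Second digit: 0, 3, 6, 9 → 2 (+3 each step, mod 10).
Third digit — +3 each step, mod 10: 6, 9, 2, 5 → 8.
Putting it together: 528.

528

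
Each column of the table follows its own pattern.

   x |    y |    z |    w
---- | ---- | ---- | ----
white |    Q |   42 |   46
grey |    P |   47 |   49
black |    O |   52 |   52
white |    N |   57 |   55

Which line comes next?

Column x: repeats white → grey → black, so white, grey, black, white → grey.
Column y — letters move back 1 place in the alphabet: Q, P, O, N → M.
Column z: 42, 47, 52, 57 → 62 (+5 each step).
Column w: 46, 49, 52, 55 → 58 (+3 each step).
Combining the parts gives grey  M  62  58.

grey  M  62  58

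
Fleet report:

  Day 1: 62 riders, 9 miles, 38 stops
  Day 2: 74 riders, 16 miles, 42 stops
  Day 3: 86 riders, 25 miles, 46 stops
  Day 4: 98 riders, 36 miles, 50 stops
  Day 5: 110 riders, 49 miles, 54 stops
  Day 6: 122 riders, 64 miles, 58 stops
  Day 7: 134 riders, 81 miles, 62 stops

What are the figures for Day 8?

Riders goes 62, 74, 86, 98, 110, 122, 134 → 146 (+12 each step).
Miles: perfect squares: 3², 4², 5², …, so 9, 16, 25, 36, 49, 64, 81 → 100.
Stops goes 38, 42, 46, 50, 54, 58, 62 → 66 (+4 each step).
Putting it together: 146 riders, 100 miles, 66 stops.

146 riders, 100 miles, 66 stops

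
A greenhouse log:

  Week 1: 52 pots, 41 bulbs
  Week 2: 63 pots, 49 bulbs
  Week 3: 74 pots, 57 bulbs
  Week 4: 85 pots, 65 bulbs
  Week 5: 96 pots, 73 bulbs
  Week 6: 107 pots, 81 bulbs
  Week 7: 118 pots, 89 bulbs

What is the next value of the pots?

Pots goes 52, 63, 74, 85, 96, 107, 118 → 129 (+11 each step).

129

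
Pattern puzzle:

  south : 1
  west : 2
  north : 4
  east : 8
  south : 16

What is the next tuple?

west : 32

Direction: repeats south → west → north → east; south, west, north, east, south → west.
Second value: ×2 each step, so 1, 2, 4, 8, 16 → 32.
Combining the parts gives west : 32.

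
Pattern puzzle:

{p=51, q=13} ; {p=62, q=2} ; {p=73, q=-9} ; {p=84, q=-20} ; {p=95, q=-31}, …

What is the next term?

P — +11 each step: 51, 62, 73, 84, 95 → 106.
Q goes 13, 2, -9, -20, -31 → -42 (together with the p always sums to 64).
Combining the parts gives {p=106, q=-42}.

{p=106, q=-42}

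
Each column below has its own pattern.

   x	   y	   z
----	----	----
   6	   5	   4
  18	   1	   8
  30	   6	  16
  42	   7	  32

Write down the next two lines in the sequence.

54  13  64; 66  20  128

Column x goes 6, 18, 30, 42 → 54 → 66 (+12 each step).
Column y: each term is the sum of the two before it; 5, 1, 6, 7 → 13 → 20.
Column z: 4, 8, 16, 32 → 64 → 128 (×2 each step).
So the next two lines are 54  13  64 and 66  20  128.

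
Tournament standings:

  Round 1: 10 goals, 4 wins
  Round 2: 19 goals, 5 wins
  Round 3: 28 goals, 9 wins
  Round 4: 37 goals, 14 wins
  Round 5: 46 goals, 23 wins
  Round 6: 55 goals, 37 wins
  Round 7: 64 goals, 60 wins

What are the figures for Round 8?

Goals — +9 each step: 10, 19, 28, 37, 46, 55, 64 → 73.
Wins: 4, 5, 9, 14, 23, 37, 60 → 97 (each term is the sum of the two before it).
So the next line is 73 goals, 97 wins.

73 goals, 97 wins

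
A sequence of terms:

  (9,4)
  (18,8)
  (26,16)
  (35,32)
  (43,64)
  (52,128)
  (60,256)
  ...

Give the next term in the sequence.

(69,512)

First coordinate: 9, 18, 26, 35, 43, 52, 60 → 69 (alternating steps +9, +8, +9, +8, …).
Second coordinate: ×2 each step; 4, 8, 16, 32, 64, 128, 256 → 512.
So the next term is (69,512).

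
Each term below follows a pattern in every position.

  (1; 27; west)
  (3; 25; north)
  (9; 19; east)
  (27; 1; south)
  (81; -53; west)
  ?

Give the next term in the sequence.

First part: ×3 each step, so 1, 3, 9, 27, 81 → 243.
Second part: 27, 25, 19, 1, -53 → -215 (together with the first part always sums to 28).
Direction: repeats west → north → east → south, so west, north, east, south, west → north.
Putting it together: (243; -215; north).

(243; -215; north)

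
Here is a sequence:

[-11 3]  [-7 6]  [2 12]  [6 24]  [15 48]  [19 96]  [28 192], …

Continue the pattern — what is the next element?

[32 384]

First component — alternating steps +4, +9, +4, +9, …: -11, -7, 2, 6, 15, 19, 28 → 32.
Second component: ×2 each step, so 3, 6, 12, 24, 48, 96, 192 → 384.
Putting it together: [32 384].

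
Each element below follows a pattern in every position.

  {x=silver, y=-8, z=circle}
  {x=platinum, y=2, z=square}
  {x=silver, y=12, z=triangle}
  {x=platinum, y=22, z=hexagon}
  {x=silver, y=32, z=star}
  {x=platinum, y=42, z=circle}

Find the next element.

X: alternates silver ↔ platinum, so silver, platinum, silver, platinum, silver, platinum → silver.
Y: +10 each step, so -8, 2, 12, 22, 32, 42 → 52.
Z goes circle, square, triangle, hexagon, star, circle → square (repeats circle → square → triangle → hexagon → star).
Putting it together: {x=silver, y=52, z=square}.

{x=silver, y=52, z=square}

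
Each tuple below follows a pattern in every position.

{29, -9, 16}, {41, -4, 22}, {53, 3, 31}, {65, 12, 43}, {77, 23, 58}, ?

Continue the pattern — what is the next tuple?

{89, 36, 76}

First part — +12 each step: 29, 41, 53, 65, 77 → 89.
Second part goes -9, -4, 3, 12, 23 → 36 (differences are 5, 7, 9, … (increasing by 2 each time)).
Third part goes 16, 22, 31, 43, 58 → 76 (differences are 6, 9, 12, … (increasing by 3 each time)).
Combining the parts gives {89, 36, 76}.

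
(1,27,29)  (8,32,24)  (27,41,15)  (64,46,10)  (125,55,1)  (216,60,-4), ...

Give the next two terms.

First coordinate goes 1, 8, 27, 64, 125, 216 → 343 → 512 (perfect cubes: 1³, 2³, 3³, …).
Second coordinate: 27, 32, 41, 46, 55, 60 → 69 → 74 (alternating steps +5, +9, +5, +9, …).
Third coordinate goes 29, 24, 15, 10, 1, -4 → -13 → -18 (together with the second coordinate always sums to 56).
So the next two terms are (343,69,-13) and (512,74,-18).

(343,69,-13), (512,74,-18)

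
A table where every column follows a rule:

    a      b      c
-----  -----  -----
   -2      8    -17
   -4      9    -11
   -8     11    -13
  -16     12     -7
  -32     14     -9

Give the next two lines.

Column a: ×2 each step; -2, -4, -8, -16, -32 → -64 → -128.
Column b: alternating steps +1, +2, +1, +2, …, so 8, 9, 11, 12, 14 → 15 → 17.
Column c: alternating steps +6, −2, +6, −2, …; -17, -11, -13, -7, -9 → -3 → -5.
So the next two lines are -64  15  -3 and -128  17  -5.

-64  15  -3; -128  17  -5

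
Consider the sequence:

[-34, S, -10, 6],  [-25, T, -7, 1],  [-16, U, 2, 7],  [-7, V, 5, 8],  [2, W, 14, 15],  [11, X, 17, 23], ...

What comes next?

[20, Y, 26, 38]

First slot goes -34, -25, -16, -7, 2, 11 → 20 (+9 each step).
Letter: letters move forward 1 place in the alphabet, so S, T, U, V, W, X → Y.
Third slot: alternating steps +3, +9, +3, +9, …; -10, -7, 2, 5, 14, 17 → 26.
Fourth slot — each term is the sum of the two before it: 6, 1, 7, 8, 15, 23 → 38.
Putting it together: [20, Y, 26, 38].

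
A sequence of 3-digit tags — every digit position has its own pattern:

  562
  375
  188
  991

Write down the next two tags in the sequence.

704, 517

First digit: 5, 3, 1, 9 → 7 → 5 (−2 each step, mod 10).
For the second digit, +1 each step, mod 10: 6, 7, 8, 9 → 0 → 1.
Third digit goes 2, 5, 8, 1 → 4 → 7 (+3 each step, mod 10).
So the next two tags are 704 and 517.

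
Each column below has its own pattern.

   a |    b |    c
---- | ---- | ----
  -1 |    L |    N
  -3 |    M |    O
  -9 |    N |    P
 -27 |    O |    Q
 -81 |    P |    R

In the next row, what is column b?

Q

For the column b, letters move forward 1 place in the alphabet: L, M, N, O, P → Q.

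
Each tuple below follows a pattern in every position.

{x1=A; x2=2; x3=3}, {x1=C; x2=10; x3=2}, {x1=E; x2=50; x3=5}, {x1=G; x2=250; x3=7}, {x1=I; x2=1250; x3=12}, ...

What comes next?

X1 — letters move forward 2 places in the alphabet: A, C, E, G, I → K.
X2 — ×5 each step: 2, 10, 50, 250, 1250 → 6250.
X3: each term is the sum of the two before it, so 3, 2, 5, 7, 12 → 19.
Putting it together: {x1=K; x2=6250; x3=19}.

{x1=K; x2=6250; x3=19}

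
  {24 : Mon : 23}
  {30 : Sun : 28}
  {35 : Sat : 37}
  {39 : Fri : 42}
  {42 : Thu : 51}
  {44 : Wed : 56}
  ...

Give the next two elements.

First value: differences are 6, 5, 4, … (decreasing by 1 each time), so 24, 30, 35, 39, 42, 44 → 45 → 45.
Day goes Mon, Sun, Sat, Fri, Thu, Wed → Tue → Mon (runs backward through the weekdays Mon→Sun).
Third value — alternating steps +5, +9, +5, +9, …: 23, 28, 37, 42, 51, 56 → 65 → 70.
So the next two elements are {45 : Tue : 65} and {45 : Mon : 70}.

{45 : Tue : 65}, {45 : Mon : 70}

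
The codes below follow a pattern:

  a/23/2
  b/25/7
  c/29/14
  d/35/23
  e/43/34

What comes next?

f/53/47

For the letter, letters move forward 1 place in the alphabet: a, b, c, d, e → f.
Second component: differences are 2, 4, 6, … (increasing by 2 each time); 23, 25, 29, 35, 43 → 53.
Third component: differences are 5, 7, 9, … (increasing by 2 each time), so 2, 7, 14, 23, 34 → 47.
So the next code is f/53/47.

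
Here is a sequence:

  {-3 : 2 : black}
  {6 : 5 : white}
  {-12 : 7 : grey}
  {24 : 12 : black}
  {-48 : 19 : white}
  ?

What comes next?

For the first slot, ×(-2) each step: -3, 6, -12, 24, -48 → 96.
Second slot — each term is the sum of the two before it: 2, 5, 7, 12, 19 → 31.
Shade — repeats black → white → grey: black, white, grey, black, white → grey.
Putting it together: {96 : 31 : grey}.

{96 : 31 : grey}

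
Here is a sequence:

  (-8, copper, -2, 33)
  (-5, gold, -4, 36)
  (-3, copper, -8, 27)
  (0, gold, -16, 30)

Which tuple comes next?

First component: -8, -5, -3, 0 → 2 (alternating steps +3, +2, +3, +2, …).
Metal: copper, gold, copper, gold → copper (alternates copper ↔ gold).
For the third component, ×2 each step: -2, -4, -8, -16 → -32.
Fourth component: alternating steps +3, −9, +3, −9, …; 33, 36, 27, 30 → 21.
So the next tuple is (2, copper, -32, 21).

(2, copper, -32, 21)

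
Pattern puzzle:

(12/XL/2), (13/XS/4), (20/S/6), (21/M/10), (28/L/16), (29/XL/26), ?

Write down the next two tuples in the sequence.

(36/XS/42), (37/S/68)

First part — alternating steps +1, +7, +1, +7, …: 12, 13, 20, 21, 28, 29 → 36 → 37.
Size — repeats XL → XS → S → M → L: XL, XS, S, M, L, XL → XS → S.
For the third part, each term is the sum of the two before it: 2, 4, 6, 10, 16, 26 → 42 → 68.
So the next two tuples are (36/XS/42) and (37/S/68).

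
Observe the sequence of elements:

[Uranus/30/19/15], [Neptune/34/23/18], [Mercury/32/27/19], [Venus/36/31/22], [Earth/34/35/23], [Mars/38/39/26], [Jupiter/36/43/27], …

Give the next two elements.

Planet — runs through the planets Mercury→Neptune: Uranus, Neptune, Mercury, Venus, Earth, Mars, Jupiter → Saturn → Uranus.
Second coordinate goes 30, 34, 32, 36, 34, 38, 36 → 40 → 38 (alternating steps +4, −2, +4, −2, …).
Third coordinate — +4 each step: 19, 23, 27, 31, 35, 39, 43 → 47 → 51.
Fourth coordinate: alternating steps +3, +1, +3, +1, …, so 15, 18, 19, 22, 23, 26, 27 → 30 → 31.
So the next two elements are [Saturn/40/47/30] and [Uranus/38/51/31].

[Saturn/40/47/30], [Uranus/38/51/31]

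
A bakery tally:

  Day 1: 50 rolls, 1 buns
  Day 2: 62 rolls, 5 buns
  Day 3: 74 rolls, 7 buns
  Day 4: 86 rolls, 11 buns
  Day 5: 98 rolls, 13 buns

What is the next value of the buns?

17

Buns: alternating steps +4, +2, +4, +2, …, so 1, 5, 7, 11, 13 → 17.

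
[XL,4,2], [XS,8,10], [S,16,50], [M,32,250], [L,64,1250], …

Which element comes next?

Size — runs through clothing sizes XS→XL: XL, XS, S, M, L → XL.
Second value: ×2 each step, so 4, 8, 16, 32, 64 → 128.
Third value — ×5 each step: 2, 10, 50, 250, 1250 → 6250.
Putting it together: [XL,128,6250].

[XL,128,6250]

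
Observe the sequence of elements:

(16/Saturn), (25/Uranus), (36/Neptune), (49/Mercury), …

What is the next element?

First component — perfect squares: 4², 5², 6², …: 16, 25, 36, 49 → 64.
For the planet, runs through the planets Mercury→Neptune: Saturn, Uranus, Neptune, Mercury → Venus.
So the next element is (64/Venus).

(64/Venus)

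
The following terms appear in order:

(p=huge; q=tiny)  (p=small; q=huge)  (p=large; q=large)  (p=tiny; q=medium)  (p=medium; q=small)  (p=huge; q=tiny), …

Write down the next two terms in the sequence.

(p=small; q=huge), (p=large; q=large)

For the p, repeats huge → small → large → tiny → medium: huge, small, large, tiny, medium, huge → small → large.
Q goes tiny, huge, large, medium, small, tiny → huge → large (repeats tiny → huge → large → medium → small).
Putting the parts together: (p=small; q=huge) and then (p=large; q=large).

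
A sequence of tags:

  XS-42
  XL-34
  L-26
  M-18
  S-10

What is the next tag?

Size goes XS, XL, L, M, S → XS (runs backward through clothing sizes XS→XL).
Second component: 42, 34, 26, 18, 10 → 2 (−8 each step).
Combining the parts gives XS-2.

XS-2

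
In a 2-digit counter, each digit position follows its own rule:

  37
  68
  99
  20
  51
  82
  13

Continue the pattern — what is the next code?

First digit: 3, 6, 9, 2, 5, 8, 1 → 4 (+3 each step, mod 10).
For the second digit, +1 each step, mod 10: 7, 8, 9, 0, 1, 2, 3 → 4.
Combining the parts gives 44.

44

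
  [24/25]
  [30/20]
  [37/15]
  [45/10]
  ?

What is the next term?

[54/5]

First coordinate goes 24, 30, 37, 45 → 54 (differences are 6, 7, 8, … (increasing by 1 each time)).
Second coordinate: −5 each step; 25, 20, 15, 10 → 5.
So the next term is [54/5].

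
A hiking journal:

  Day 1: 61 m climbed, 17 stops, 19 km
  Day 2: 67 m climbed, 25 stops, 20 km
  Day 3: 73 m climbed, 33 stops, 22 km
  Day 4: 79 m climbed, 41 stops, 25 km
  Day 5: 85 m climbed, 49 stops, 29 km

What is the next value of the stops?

Stops: 17, 25, 33, 41, 49 → 57 (+8 each step).

57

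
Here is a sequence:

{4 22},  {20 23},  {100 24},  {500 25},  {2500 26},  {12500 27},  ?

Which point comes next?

First coordinate: ×5 each step, so 4, 20, 100, 500, 2500, 12500 → 62500.
Second coordinate: +1 each step; 22, 23, 24, 25, 26, 27 → 28.
Putting it together: {62500 28}.

{62500 28}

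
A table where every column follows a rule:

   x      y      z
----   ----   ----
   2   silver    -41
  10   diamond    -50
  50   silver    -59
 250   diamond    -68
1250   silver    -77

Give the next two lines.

For the column x, ×5 each step: 2, 10, 50, 250, 1250 → 6250 → 31250.
Column y: silver, diamond, silver, diamond, silver → diamond → silver (alternates silver ↔ diamond).
Column z: -41, -50, -59, -68, -77 → -86 → -95 (−9 each step).
So the next two lines are 6250  diamond  -86 and 31250  silver  -95.

6250  diamond  -86; 31250  silver  -95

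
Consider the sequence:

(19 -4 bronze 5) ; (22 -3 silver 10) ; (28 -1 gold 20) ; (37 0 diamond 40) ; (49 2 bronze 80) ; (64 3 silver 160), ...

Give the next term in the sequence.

For the first entry, differences are 3, 6, 9, … (increasing by 3 each time): 19, 22, 28, 37, 49, 64 → 82.
Second entry goes -4, -3, -1, 0, 2, 3 → 5 (alternating steps +1, +2, +1, +2, …).
Rank: repeats bronze → silver → gold → diamond; bronze, silver, gold, diamond, bronze, silver → gold.
Fourth entry: 5, 10, 20, 40, 80, 160 → 320 (×2 each step).
Combining the parts gives (82 5 gold 320).

(82 5 gold 320)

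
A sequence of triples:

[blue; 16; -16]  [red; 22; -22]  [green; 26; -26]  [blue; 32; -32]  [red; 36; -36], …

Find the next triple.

[green; 42; -42]

Colour: repeats blue → red → green, so blue, red, green, blue, red → green.
Second part: alternating steps +6, +4, +6, +4, …; 16, 22, 26, 32, 36 → 42.
Third part goes -16, -22, -26, -32, -36 → -42 (always the negative of the second part).
Combining the parts gives [green; 42; -42].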